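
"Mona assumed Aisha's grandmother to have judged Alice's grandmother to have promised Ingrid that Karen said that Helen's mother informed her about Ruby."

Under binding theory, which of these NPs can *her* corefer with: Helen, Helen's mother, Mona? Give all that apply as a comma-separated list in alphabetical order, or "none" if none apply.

Helen, Mona

*her* is a pronoun; Principle B requires it to be free in its binding domain — the clause headed by 'informed'.
— Helen: possessor inside the subject DP of the clause headed by 'informed'; does not c-command the pronoun — Principle B does not apply; allowed.
— Helen's mother: subject of the clause headed by 'informed'; c-commands the pronoun within its binding domain — blocked (Principle B).
— Mona: subject of the matrix clause; c-commands the pronoun but lies outside its binding domain — allowed.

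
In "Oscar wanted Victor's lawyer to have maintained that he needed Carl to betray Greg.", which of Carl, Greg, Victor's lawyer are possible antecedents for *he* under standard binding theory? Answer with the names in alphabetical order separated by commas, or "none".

Victor's lawyer

*he* is a pronoun; Principle B requires it to be free in its binding domain — the clause headed by 'needed'.
— Carl: subject of the clause headed by 'betray'; is c-commanded by the pronoun; coreference would bind this R-expression — blocked (Principle C).
— Greg: object of the clause headed by 'betray'; is c-commanded by the pronoun; coreference would bind this R-expression — blocked (Principle C).
— Victor's lawyer: subject of the clause headed by 'maintained'; c-commands the pronoun but lies outside its binding domain — allowed.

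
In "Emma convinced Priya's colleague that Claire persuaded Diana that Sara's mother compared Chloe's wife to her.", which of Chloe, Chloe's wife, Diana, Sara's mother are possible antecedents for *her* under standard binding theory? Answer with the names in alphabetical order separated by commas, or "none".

*her* is a pronoun; Principle B requires it to be free in its binding domain — the clause headed by 'compared'.
— Chloe: possessor inside the object DP of the clause headed by 'compared'; does not c-command the pronoun — Principle B does not apply; allowed.
— Chloe's wife: object of the clause headed by 'compared'; c-commands the pronoun within its binding domain — blocked (Principle B).
— Diana: object of the clause headed by 'persuaded'; c-commands the pronoun but lies outside its binding domain — allowed.
— Sara's mother: subject of the clause headed by 'compared'; c-commands the pronoun within its binding domain — blocked (Principle B).

Chloe, Diana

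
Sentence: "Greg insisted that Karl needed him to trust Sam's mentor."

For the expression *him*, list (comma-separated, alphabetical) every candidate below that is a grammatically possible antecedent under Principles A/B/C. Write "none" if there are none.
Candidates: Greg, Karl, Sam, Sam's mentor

Greg

*him* is a pronoun; Principle B requires it to be free in its binding domain — the clause headed by 'needed'.
— Greg: subject of the matrix clause; c-commands the pronoun but lies outside its binding domain — allowed.
— Karl: subject of the clause headed by 'needed'; c-commands the pronoun within its binding domain — blocked (Principle B).
— Sam: possessor inside the object DP of the clause headed by 'trust'; is c-commanded by the pronoun; coreference would bind this R-expression — blocked (Principle C).
— Sam's mentor: object of the clause headed by 'trust'; is c-commanded by the pronoun; coreference would bind this R-expression — blocked (Principle C).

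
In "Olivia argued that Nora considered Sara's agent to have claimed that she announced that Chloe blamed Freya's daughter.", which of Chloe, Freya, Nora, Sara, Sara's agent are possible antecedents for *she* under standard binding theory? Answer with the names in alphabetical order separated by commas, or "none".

*she* is a pronoun; Principle B requires it to be free in its binding domain — the clause headed by 'announced'.
— Chloe: subject of the clause headed by 'blamed'; is c-commanded by the pronoun; coreference would bind this R-expression — blocked (Principle C).
— Freya: possessor inside the object DP of the clause headed by 'blamed'; is c-commanded by the pronoun; coreference would bind this R-expression — blocked (Principle C).
— Nora: subject of the clause headed by 'considered'; c-commands the pronoun but lies outside its binding domain — allowed.
— Sara: possessor inside the subject DP of the clause headed by 'claimed'; does not c-command the pronoun — Principle B does not apply; allowed.
— Sara's agent: subject of the clause headed by 'claimed'; c-commands the pronoun but lies outside its binding domain — allowed.

Nora, Sara, Sara's agent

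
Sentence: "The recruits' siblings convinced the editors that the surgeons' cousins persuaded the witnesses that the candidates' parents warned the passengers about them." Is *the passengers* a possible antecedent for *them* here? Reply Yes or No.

No

*them* is a pronoun; Principle B requires it to be free in its binding domain — the clause headed by 'warned'.
— the passengers: object of the clause headed by 'warned'; c-commands the pronoun within its binding domain — blocked (Principle B).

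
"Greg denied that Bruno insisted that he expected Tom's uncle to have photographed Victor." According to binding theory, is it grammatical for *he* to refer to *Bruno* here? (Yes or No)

*Bruno* is an R-expression; Principle C requires it to be free (not bound by any c-commanding expression).
— he: subject of the clause headed by 'expected'; the pronoun does not c-command the R-expression — coreference allowed.

Yes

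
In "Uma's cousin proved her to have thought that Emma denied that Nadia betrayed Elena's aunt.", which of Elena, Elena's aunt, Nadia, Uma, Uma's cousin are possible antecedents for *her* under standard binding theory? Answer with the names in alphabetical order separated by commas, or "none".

*her* is a pronoun; Principle B requires it to be free in its binding domain — the matrix clause.
— Elena: possessor inside the object DP of the clause headed by 'betrayed'; is c-commanded by the pronoun; coreference would bind this R-expression — blocked (Principle C).
— Elena's aunt: object of the clause headed by 'betrayed'; is c-commanded by the pronoun; coreference would bind this R-expression — blocked (Principle C).
— Nadia: subject of the clause headed by 'betrayed'; is c-commanded by the pronoun; coreference would bind this R-expression — blocked (Principle C).
— Uma: possessor inside the subject DP of the matrix clause; does not c-command the pronoun — Principle B does not apply; allowed.
— Uma's cousin: subject of the matrix clause; c-commands the pronoun within its binding domain — blocked (Principle B).

Uma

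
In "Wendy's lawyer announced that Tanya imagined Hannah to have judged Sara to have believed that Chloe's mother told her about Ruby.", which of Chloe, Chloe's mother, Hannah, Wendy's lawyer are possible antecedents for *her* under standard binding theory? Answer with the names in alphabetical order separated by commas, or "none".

*her* is a pronoun; Principle B requires it to be free in its binding domain — the clause headed by 'told'.
— Chloe: possessor inside the subject DP of the clause headed by 'told'; does not c-command the pronoun — Principle B does not apply; allowed.
— Chloe's mother: subject of the clause headed by 'told'; c-commands the pronoun within its binding domain — blocked (Principle B).
— Hannah: subject of the clause headed by 'judged'; c-commands the pronoun but lies outside its binding domain — allowed.
— Wendy's lawyer: subject of the matrix clause; c-commands the pronoun but lies outside its binding domain — allowed.

Chloe, Hannah, Wendy's lawyer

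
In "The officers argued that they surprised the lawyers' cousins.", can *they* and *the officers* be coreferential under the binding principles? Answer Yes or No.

Yes

*the officers* is an R-expression; Principle C requires it to be free (not bound by any c-commanding expression).
— they: subject of the clause headed by 'surprised'; the pronoun does not c-command the R-expression — coreference allowed.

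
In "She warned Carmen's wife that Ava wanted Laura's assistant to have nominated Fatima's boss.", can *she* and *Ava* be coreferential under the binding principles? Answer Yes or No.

*Ava* is an R-expression; Principle C requires it to be free (not bound by any c-commanding expression).
— she: subject of the matrix clause; the pronoun c-commands the R-expression — coreference blocked (Principle C).

No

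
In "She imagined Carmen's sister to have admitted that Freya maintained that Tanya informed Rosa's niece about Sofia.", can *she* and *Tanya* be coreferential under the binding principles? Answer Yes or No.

No

*Tanya* is an R-expression; Principle C requires it to be free (not bound by any c-commanding expression).
— she: subject of the matrix clause; the pronoun c-commands the R-expression — coreference blocked (Principle C).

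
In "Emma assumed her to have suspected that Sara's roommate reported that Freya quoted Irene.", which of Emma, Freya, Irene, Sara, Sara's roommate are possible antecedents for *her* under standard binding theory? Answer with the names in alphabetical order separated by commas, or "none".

none

*her* is a pronoun; Principle B requires it to be free in its binding domain — the matrix clause.
— Emma: subject of the matrix clause; c-commands the pronoun within its binding domain — blocked (Principle B).
— Freya: subject of the clause headed by 'quoted'; is c-commanded by the pronoun; coreference would bind this R-expression — blocked (Principle C).
— Irene: object of the clause headed by 'quoted'; is c-commanded by the pronoun; coreference would bind this R-expression — blocked (Principle C).
— Sara: possessor inside the subject DP of the clause headed by 'reported'; is c-commanded by the pronoun; coreference would bind this R-expression — blocked (Principle C).
— Sara's roommate: subject of the clause headed by 'reported'; is c-commanded by the pronoun; coreference would bind this R-expression — blocked (Principle C).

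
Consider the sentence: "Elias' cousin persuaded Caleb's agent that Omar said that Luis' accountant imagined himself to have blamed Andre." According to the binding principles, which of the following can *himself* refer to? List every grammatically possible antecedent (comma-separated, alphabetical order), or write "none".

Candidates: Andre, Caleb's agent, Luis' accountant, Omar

*himself* is a reflexive; Principle A requires it to be bound within its binding domain — the clause headed by 'imagined'.
— Andre: object of the clause headed by 'blamed'; does not c-command the reflexive — cannot bind it (Principle A).
— Caleb's agent: object of the matrix clause; c-commands the reflexive but lies outside its binding domain — cannot bind it (Principle A).
— Luis' accountant: subject of the clause headed by 'imagined'; c-commands the reflexive within its binding domain — allowed (Principle A).
— Omar: subject of the clause headed by 'said'; c-commands the reflexive but lies outside its binding domain — cannot bind it (Principle A).

Luis' accountant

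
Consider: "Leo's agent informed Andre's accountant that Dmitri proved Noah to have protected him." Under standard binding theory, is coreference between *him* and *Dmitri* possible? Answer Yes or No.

*Dmitri* is an R-expression; Principle C requires it to be free (not bound by any c-commanding expression).
— him: object of the clause headed by 'protected'; the pronoun does not c-command the R-expression — coreference allowed.

Yes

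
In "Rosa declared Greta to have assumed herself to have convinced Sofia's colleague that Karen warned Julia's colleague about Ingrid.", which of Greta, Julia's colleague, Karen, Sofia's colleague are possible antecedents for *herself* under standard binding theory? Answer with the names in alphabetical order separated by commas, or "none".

*herself* is a reflexive; Principle A requires it to be bound within its binding domain — the clause headed by 'assumed'.
— Greta: subject of the clause headed by 'assumed'; c-commands the reflexive within its binding domain — allowed (Principle A).
— Julia's colleague: object of the clause headed by 'warned'; does not c-command the reflexive — cannot bind it (Principle A).
— Karen: subject of the clause headed by 'warned'; does not c-command the reflexive — cannot bind it (Principle A).
— Sofia's colleague: object of the clause headed by 'convinced'; does not c-command the reflexive — cannot bind it (Principle A).

Greta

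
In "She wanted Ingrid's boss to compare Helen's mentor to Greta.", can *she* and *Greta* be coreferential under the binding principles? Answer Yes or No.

*Greta* is an R-expression; Principle C requires it to be free (not bound by any c-commanding expression).
— she: subject of the matrix clause; the pronoun c-commands the R-expression — coreference blocked (Principle C).

No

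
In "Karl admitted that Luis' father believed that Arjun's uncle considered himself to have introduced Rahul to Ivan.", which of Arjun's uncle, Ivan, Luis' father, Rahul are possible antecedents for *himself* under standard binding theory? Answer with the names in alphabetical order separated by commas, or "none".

Arjun's uncle

*himself* is a reflexive; Principle A requires it to be bound within its binding domain — the clause headed by 'considered'.
— Arjun's uncle: subject of the clause headed by 'considered'; c-commands the reflexive within its binding domain — allowed (Principle A).
— Ivan: second object of the clause headed by 'introduced'; does not c-command the reflexive — cannot bind it (Principle A).
— Luis' father: subject of the clause headed by 'believed'; c-commands the reflexive but lies outside its binding domain — cannot bind it (Principle A).
— Rahul: object of the clause headed by 'introduced'; does not c-command the reflexive — cannot bind it (Principle A).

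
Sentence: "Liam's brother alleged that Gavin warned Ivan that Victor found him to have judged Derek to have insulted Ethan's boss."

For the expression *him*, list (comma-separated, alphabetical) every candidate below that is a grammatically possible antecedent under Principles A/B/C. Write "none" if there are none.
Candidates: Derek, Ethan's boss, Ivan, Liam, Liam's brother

*him* is a pronoun; Principle B requires it to be free in its binding domain — the clause headed by 'found'.
— Derek: subject of the clause headed by 'insulted'; is c-commanded by the pronoun; coreference would bind this R-expression — blocked (Principle C).
— Ethan's boss: object of the clause headed by 'insulted'; is c-commanded by the pronoun; coreference would bind this R-expression — blocked (Principle C).
— Ivan: object of the clause headed by 'warned'; c-commands the pronoun but lies outside its binding domain — allowed.
— Liam: possessor inside the subject DP of the matrix clause; does not c-command the pronoun — Principle B does not apply; allowed.
— Liam's brother: subject of the matrix clause; c-commands the pronoun but lies outside its binding domain — allowed.

Ivan, Liam, Liam's brother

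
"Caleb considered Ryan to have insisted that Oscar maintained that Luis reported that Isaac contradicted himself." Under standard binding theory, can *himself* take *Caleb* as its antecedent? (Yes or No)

*himself* is a reflexive; Principle A requires it to be bound within its binding domain — the clause headed by 'contradicted'.
— Caleb: subject of the matrix clause; c-commands the reflexive but lies outside its binding domain — cannot bind it (Principle A).

No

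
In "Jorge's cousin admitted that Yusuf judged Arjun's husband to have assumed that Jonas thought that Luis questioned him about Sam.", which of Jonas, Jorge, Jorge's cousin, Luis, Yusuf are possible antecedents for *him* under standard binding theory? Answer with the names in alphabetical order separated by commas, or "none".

*him* is a pronoun; Principle B requires it to be free in its binding domain — the clause headed by 'questioned'.
— Jonas: subject of the clause headed by 'thought'; c-commands the pronoun but lies outside its binding domain — allowed.
— Jorge: possessor inside the subject DP of the matrix clause; does not c-command the pronoun — Principle B does not apply; allowed.
— Jorge's cousin: subject of the matrix clause; c-commands the pronoun but lies outside its binding domain — allowed.
— Luis: subject of the clause headed by 'questioned'; c-commands the pronoun within its binding domain — blocked (Principle B).
— Yusuf: subject of the clause headed by 'judged'; c-commands the pronoun but lies outside its binding domain — allowed.

Jonas, Jorge, Jorge's cousin, Yusuf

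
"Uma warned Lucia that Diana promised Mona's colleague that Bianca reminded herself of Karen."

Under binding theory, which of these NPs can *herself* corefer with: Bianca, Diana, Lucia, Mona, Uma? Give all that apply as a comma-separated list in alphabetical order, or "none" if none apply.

Bianca

*herself* is a reflexive; Principle A requires it to be bound within its binding domain — the clause headed by 'reminded'.
— Bianca: subject of the clause headed by 'reminded'; c-commands the reflexive within its binding domain — allowed (Principle A).
— Diana: subject of the clause headed by 'promised'; c-commands the reflexive but lies outside its binding domain — cannot bind it (Principle A).
— Lucia: object of the matrix clause; c-commands the reflexive but lies outside its binding domain — cannot bind it (Principle A).
— Mona: possessor inside the object DP of the clause headed by 'promised'; does not c-command the reflexive — cannot bind it (Principle A).
— Uma: subject of the matrix clause; c-commands the reflexive but lies outside its binding domain — cannot bind it (Principle A).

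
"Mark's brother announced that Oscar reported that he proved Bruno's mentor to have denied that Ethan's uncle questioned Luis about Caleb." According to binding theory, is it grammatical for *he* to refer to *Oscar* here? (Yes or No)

*Oscar* is an R-expression; Principle C requires it to be free (not bound by any c-commanding expression).
— he: subject of the clause headed by 'proved'; the pronoun does not c-command the R-expression — coreference allowed.

Yes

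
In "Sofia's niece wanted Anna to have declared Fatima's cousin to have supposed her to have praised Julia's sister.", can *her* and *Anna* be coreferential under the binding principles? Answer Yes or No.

Yes

*Anna* is an R-expression; Principle C requires it to be free (not bound by any c-commanding expression).
— her: subject of the clause headed by 'praised'; the pronoun does not c-command the R-expression — coreference allowed.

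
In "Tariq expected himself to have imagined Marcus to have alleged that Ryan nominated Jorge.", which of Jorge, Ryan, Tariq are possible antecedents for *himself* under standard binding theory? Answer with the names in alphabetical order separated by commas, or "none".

Tariq

*himself* is a reflexive; Principle A requires it to be bound within its binding domain — the matrix clause.
— Jorge: object of the clause headed by 'nominated'; does not c-command the reflexive — cannot bind it (Principle A).
— Ryan: subject of the clause headed by 'nominated'; does not c-command the reflexive — cannot bind it (Principle A).
— Tariq: subject of the matrix clause; c-commands the reflexive within its binding domain — allowed (Principle A).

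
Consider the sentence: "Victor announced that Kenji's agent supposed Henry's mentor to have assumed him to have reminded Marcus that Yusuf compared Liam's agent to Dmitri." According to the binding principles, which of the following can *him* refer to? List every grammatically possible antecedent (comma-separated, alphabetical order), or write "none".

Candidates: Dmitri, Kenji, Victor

*him* is a pronoun; Principle B requires it to be free in its binding domain — the clause headed by 'assumed'.
— Dmitri: second object of the clause headed by 'compared'; is c-commanded by the pronoun; coreference would bind this R-expression — blocked (Principle C).
— Kenji: possessor inside the subject DP of the clause headed by 'supposed'; does not c-command the pronoun — Principle B does not apply; allowed.
— Victor: subject of the matrix clause; c-commands the pronoun but lies outside its binding domain — allowed.

Kenji, Victor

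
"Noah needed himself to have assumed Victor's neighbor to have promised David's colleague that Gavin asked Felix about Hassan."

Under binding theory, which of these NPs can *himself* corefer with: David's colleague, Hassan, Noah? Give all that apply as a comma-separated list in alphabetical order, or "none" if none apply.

Noah

*himself* is a reflexive; Principle A requires it to be bound within its binding domain — the matrix clause.
— David's colleague: object of the clause headed by 'promised'; does not c-command the reflexive — cannot bind it (Principle A).
— Hassan: second object of the clause headed by 'asked'; does not c-command the reflexive — cannot bind it (Principle A).
— Noah: subject of the matrix clause; c-commands the reflexive within its binding domain — allowed (Principle A).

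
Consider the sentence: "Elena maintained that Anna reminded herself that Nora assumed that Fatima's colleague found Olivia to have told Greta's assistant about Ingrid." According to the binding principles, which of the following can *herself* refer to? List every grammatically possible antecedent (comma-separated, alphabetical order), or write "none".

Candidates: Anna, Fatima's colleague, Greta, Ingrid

Anna

*herself* is a reflexive; Principle A requires it to be bound within its binding domain — the clause headed by 'reminded'.
— Anna: subject of the clause headed by 'reminded'; c-commands the reflexive within its binding domain — allowed (Principle A).
— Fatima's colleague: subject of the clause headed by 'found'; does not c-command the reflexive — cannot bind it (Principle A).
— Greta: possessor inside the object DP of the clause headed by 'told'; does not c-command the reflexive — cannot bind it (Principle A).
— Ingrid: second object of the clause headed by 'told'; does not c-command the reflexive — cannot bind it (Principle A).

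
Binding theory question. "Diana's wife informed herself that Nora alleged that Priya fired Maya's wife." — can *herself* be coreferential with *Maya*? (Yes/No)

No

*herself* is a reflexive; Principle A requires it to be bound within its binding domain — the matrix clause.
— Maya: possessor inside the object DP of the clause headed by 'fired'; does not c-command the reflexive — cannot bind it (Principle A).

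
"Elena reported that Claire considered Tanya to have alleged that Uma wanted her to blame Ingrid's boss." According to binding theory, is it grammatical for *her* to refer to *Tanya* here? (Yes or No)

*Tanya* is an R-expression; Principle C requires it to be free (not bound by any c-commanding expression).
— her: subject of the clause headed by 'blame'; the pronoun does not c-command the R-expression — coreference allowed.

Yes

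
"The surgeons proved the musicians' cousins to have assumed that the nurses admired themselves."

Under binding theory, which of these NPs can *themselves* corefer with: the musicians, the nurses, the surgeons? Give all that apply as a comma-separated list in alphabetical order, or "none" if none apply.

the nurses

*themselves* is a reflexive; Principle A requires it to be bound within its binding domain — the clause headed by 'admired'.
— the musicians: possessor inside the subject DP of the clause headed by 'assumed'; does not c-command the reflexive — cannot bind it (Principle A).
— the nurses: subject of the clause headed by 'admired'; c-commands the reflexive within its binding domain — allowed (Principle A).
— the surgeons: subject of the matrix clause; c-commands the reflexive but lies outside its binding domain — cannot bind it (Principle A).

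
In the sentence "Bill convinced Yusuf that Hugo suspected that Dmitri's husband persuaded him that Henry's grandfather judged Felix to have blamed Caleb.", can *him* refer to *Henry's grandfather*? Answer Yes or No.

No

*him* is a pronoun; Principle B requires it to be free in its binding domain — the clause headed by 'persuaded'.
— Henry's grandfather: subject of the clause headed by 'judged'; is c-commanded by the pronoun; coreference would bind this R-expression — blocked (Principle C).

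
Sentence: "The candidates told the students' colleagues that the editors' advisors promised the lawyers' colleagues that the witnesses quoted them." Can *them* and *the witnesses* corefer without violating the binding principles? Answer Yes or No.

No

*the witnesses* is an R-expression; Principle C requires it to be free (not bound by any c-commanding expression).
— them: object of the clause headed by 'quoted'; the R-expression locally c-commands the pronoun — coreference blocked (Principle B on the pronoun).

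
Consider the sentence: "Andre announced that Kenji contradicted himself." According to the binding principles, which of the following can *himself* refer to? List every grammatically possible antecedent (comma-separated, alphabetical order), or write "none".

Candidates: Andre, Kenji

*himself* is a reflexive; Principle A requires it to be bound within its binding domain — the clause headed by 'contradicted'.
— Andre: subject of the matrix clause; c-commands the reflexive but lies outside its binding domain — cannot bind it (Principle A).
— Kenji: subject of the clause headed by 'contradicted'; c-commands the reflexive within its binding domain — allowed (Principle A).

Kenji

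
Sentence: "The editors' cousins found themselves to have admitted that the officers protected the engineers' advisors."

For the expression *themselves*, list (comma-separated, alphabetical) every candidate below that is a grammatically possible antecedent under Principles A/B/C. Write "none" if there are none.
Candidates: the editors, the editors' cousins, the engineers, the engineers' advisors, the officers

*themselves* is a reflexive; Principle A requires it to be bound within its binding domain — the matrix clause.
— the editors: possessor inside the subject DP of the matrix clause; does not c-command the reflexive — cannot bind it (Principle A).
— the editors' cousins: subject of the matrix clause; c-commands the reflexive within its binding domain — allowed (Principle A).
— the engineers: possessor inside the object DP of the clause headed by 'protected'; does not c-command the reflexive — cannot bind it (Principle A).
— the engineers' advisors: object of the clause headed by 'protected'; does not c-command the reflexive — cannot bind it (Principle A).
— the officers: subject of the clause headed by 'protected'; does not c-command the reflexive — cannot bind it (Principle A).

the editors' cousins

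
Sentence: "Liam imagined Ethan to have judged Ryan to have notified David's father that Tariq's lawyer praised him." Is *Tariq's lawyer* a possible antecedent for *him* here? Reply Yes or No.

No

*him* is a pronoun; Principle B requires it to be free in its binding domain — the clause headed by 'praised'.
— Tariq's lawyer: subject of the clause headed by 'praised'; c-commands the pronoun within its binding domain — blocked (Principle B).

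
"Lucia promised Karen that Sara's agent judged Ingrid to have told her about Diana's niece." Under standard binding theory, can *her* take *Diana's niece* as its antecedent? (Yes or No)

*her* is a pronoun; Principle B requires it to be free in its binding domain — the clause headed by 'told'.
— Diana's niece: second object of the clause headed by 'told'; is c-commanded by the pronoun; coreference would bind this R-expression — blocked (Principle C).

No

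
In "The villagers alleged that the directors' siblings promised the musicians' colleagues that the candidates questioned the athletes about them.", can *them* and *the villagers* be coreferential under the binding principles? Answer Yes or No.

Yes

*the villagers* is an R-expression; Principle C requires it to be free (not bound by any c-commanding expression).
— them: second object of the clause headed by 'questioned'; the pronoun does not c-command the R-expression — coreference allowed.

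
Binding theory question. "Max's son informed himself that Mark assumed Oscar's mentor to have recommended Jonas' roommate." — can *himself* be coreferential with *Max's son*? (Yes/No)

*himself* is a reflexive; Principle A requires it to be bound within its binding domain — the matrix clause.
— Max's son: subject of the matrix clause; c-commands the reflexive within its binding domain — allowed (Principle A).

Yes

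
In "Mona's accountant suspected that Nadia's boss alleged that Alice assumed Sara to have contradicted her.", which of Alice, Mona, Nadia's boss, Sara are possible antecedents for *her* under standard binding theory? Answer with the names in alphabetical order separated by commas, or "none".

*her* is a pronoun; Principle B requires it to be free in its binding domain — the clause headed by 'contradicted'.
— Alice: subject of the clause headed by 'assumed'; c-commands the pronoun but lies outside its binding domain — allowed.
— Mona: possessor inside the subject DP of the matrix clause; does not c-command the pronoun — Principle B does not apply; allowed.
— Nadia's boss: subject of the clause headed by 'alleged'; c-commands the pronoun but lies outside its binding domain — allowed.
— Sara: subject of the clause headed by 'contradicted'; c-commands the pronoun within its binding domain — blocked (Principle B).

Alice, Mona, Nadia's boss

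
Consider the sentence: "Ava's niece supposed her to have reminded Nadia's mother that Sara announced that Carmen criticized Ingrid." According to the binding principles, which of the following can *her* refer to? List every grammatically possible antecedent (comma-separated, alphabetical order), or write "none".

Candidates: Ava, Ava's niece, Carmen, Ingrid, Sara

*her* is a pronoun; Principle B requires it to be free in its binding domain — the matrix clause.
— Ava: possessor inside the subject DP of the matrix clause; does not c-command the pronoun — Principle B does not apply; allowed.
— Ava's niece: subject of the matrix clause; c-commands the pronoun within its binding domain — blocked (Principle B).
— Carmen: subject of the clause headed by 'criticized'; is c-commanded by the pronoun; coreference would bind this R-expression — blocked (Principle C).
— Ingrid: object of the clause headed by 'criticized'; is c-commanded by the pronoun; coreference would bind this R-expression — blocked (Principle C).
— Sara: subject of the clause headed by 'announced'; is c-commanded by the pronoun; coreference would bind this R-expression — blocked (Principle C).

Ava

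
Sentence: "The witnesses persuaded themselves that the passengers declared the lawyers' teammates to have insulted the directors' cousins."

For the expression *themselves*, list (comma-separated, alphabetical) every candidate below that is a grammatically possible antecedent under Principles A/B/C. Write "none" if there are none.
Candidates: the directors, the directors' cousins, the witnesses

*themselves* is a reflexive; Principle A requires it to be bound within its binding domain — the matrix clause.
— the directors: possessor inside the object DP of the clause headed by 'insulted'; does not c-command the reflexive — cannot bind it (Principle A).
— the directors' cousins: object of the clause headed by 'insulted'; does not c-command the reflexive — cannot bind it (Principle A).
— the witnesses: subject of the matrix clause; c-commands the reflexive within its binding domain — allowed (Principle A).

the witnesses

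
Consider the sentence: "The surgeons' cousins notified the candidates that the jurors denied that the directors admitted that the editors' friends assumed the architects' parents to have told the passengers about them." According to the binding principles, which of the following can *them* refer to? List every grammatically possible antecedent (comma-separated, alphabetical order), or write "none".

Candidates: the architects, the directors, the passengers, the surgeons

*them* is a pronoun; Principle B requires it to be free in its binding domain — the clause headed by 'told'.
— the architects: possessor inside the subject DP of the clause headed by 'told'; does not c-command the pronoun — Principle B does not apply; allowed.
— the directors: subject of the clause headed by 'admitted'; c-commands the pronoun but lies outside its binding domain — allowed.
— the passengers: object of the clause headed by 'told'; c-commands the pronoun within its binding domain — blocked (Principle B).
— the surgeons: possessor inside the subject DP of the matrix clause; does not c-command the pronoun — Principle B does not apply; allowed.

the architects, the directors, the surgeons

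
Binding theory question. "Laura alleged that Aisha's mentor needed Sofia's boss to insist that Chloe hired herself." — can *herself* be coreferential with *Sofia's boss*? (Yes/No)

No

*herself* is a reflexive; Principle A requires it to be bound within its binding domain — the clause headed by 'hired'.
— Sofia's boss: subject of the clause headed by 'insist'; c-commands the reflexive but lies outside its binding domain — cannot bind it (Principle A).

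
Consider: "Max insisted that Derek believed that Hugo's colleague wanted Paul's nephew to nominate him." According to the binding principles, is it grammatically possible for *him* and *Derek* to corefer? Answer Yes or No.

*him* is a pronoun; Principle B requires it to be free in its binding domain — the clause headed by 'nominate'.
— Derek: subject of the clause headed by 'believed'; c-commands the pronoun but lies outside its binding domain — allowed.

Yes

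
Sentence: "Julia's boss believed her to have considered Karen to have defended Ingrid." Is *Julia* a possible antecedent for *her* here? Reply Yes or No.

Yes

*her* is a pronoun; Principle B requires it to be free in its binding domain — the matrix clause.
— Julia: possessor inside the subject DP of the matrix clause; does not c-command the pronoun — Principle B does not apply; allowed.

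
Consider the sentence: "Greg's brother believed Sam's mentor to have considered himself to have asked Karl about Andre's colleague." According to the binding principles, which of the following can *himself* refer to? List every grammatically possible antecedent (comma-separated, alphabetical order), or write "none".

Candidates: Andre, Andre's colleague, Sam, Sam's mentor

Sam's mentor

*himself* is a reflexive; Principle A requires it to be bound within its binding domain — the clause headed by 'considered'.
— Andre: possessor inside the second object DP of the clause headed by 'asked'; does not c-command the reflexive — cannot bind it (Principle A).
— Andre's colleague: second object of the clause headed by 'asked'; does not c-command the reflexive — cannot bind it (Principle A).
— Sam: possessor inside the subject DP of the clause headed by 'considered'; does not c-command the reflexive — cannot bind it (Principle A).
— Sam's mentor: subject of the clause headed by 'considered'; c-commands the reflexive within its binding domain — allowed (Principle A).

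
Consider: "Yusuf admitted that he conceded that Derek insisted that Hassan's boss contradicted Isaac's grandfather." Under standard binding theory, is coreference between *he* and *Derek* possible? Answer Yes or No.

*Derek* is an R-expression; Principle C requires it to be free (not bound by any c-commanding expression).
— he: subject of the clause headed by 'conceded'; the pronoun c-commands the R-expression — coreference blocked (Principle C).

No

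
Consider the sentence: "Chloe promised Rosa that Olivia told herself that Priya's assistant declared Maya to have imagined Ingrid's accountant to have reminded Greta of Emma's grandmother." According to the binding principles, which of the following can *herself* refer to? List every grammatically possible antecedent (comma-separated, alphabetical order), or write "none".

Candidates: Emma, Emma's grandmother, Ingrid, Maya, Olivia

Olivia

*herself* is a reflexive; Principle A requires it to be bound within its binding domain — the clause headed by 'told'.
— Emma: possessor inside the second object DP of the clause headed by 'reminded'; does not c-command the reflexive — cannot bind it (Principle A).
— Emma's grandmother: second object of the clause headed by 'reminded'; does not c-command the reflexive — cannot bind it (Principle A).
— Ingrid: possessor inside the subject DP of the clause headed by 'reminded'; does not c-command the reflexive — cannot bind it (Principle A).
— Maya: subject of the clause headed by 'imagined'; does not c-command the reflexive — cannot bind it (Principle A).
— Olivia: subject of the clause headed by 'told'; c-commands the reflexive within its binding domain — allowed (Principle A).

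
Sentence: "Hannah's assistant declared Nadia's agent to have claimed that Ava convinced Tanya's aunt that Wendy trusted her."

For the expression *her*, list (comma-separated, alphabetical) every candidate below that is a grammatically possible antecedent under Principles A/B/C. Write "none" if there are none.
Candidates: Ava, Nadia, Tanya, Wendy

*her* is a pronoun; Principle B requires it to be free in its binding domain — the clause headed by 'trusted'.
— Ava: subject of the clause headed by 'convinced'; c-commands the pronoun but lies outside its binding domain — allowed.
— Nadia: possessor inside the subject DP of the clause headed by 'claimed'; does not c-command the pronoun — Principle B does not apply; allowed.
— Tanya: possessor inside the object DP of the clause headed by 'convinced'; does not c-command the pronoun — Principle B does not apply; allowed.
— Wendy: subject of the clause headed by 'trusted'; c-commands the pronoun within its binding domain — blocked (Principle B).

Ava, Nadia, Tanya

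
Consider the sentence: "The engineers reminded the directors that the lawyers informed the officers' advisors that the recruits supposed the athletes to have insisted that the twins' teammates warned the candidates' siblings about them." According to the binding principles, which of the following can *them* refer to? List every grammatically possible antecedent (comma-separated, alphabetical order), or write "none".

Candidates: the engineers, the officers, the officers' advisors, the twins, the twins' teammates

the engineers, the officers, the officers' advisors, the twins

*them* is a pronoun; Principle B requires it to be free in its binding domain — the clause headed by 'warned'.
— the engineers: subject of the matrix clause; c-commands the pronoun but lies outside its binding domain — allowed.
— the officers: possessor inside the object DP of the clause headed by 'informed'; does not c-command the pronoun — Principle B does not apply; allowed.
— the officers' advisors: object of the clause headed by 'informed'; c-commands the pronoun but lies outside its binding domain — allowed.
— the twins: possessor inside the subject DP of the clause headed by 'warned'; does not c-command the pronoun — Principle B does not apply; allowed.
— the twins' teammates: subject of the clause headed by 'warned'; c-commands the pronoun within its binding domain — blocked (Principle B).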